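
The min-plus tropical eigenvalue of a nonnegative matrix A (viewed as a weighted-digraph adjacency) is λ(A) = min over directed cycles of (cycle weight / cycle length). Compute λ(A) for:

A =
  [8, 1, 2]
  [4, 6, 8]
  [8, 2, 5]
λ(A) = 5/2

Enumerate directed cycles and compute their means (weight / length). Sample:
  cycle 0 → 0: weight = 8, length = 1, mean = 8/1 ≈ 8.000
  cycle 1 → 1: weight = 6, length = 1, mean = 6/1 ≈ 6.000
  cycle 2 → 2: weight = 5, length = 1, mean = 5/1 ≈ 5.000
  cycle 0 → 1 → 0: weight = 5, length = 2, mean = 5/2 ≈ 2.500
  cycle 0 → 2 → 0: weight = 10, length = 2, mean = 10/2 ≈ 5.000
  cycle 1 → 0 → 1: weight = 5, length = 2, mean = 5/2 ≈ 2.500
Minimum mean = 2.500, attained e.g. along the cycle 0 → 1 → 0 with weight 5 and length 2. So λ(A) = 5/2 = 5/2.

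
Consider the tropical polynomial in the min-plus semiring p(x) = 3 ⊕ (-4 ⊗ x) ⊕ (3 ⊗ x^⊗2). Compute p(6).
p(6) = 2

A tropical monomial a ⊗ x^⊗i evaluates to a + i · x. Evaluating each term at x = 6:
  Term 0 contributes 3 + 0 · 6 = 3
  Term 1 contributes -4 + 1 · 6 = 2
  Term 2 contributes 3 + 2 · 6 = 15
p(6) = ⊕ of these = min[3, 2, 15] = 2.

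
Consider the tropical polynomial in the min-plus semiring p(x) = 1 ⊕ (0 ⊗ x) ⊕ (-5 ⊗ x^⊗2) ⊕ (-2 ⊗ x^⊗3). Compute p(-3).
p(-3) = -11

A tropical monomial a ⊗ x^⊗i evaluates to a + i · x. Evaluating each term at x = -3:
  Term 0 contributes 1 + 0 · -3 = 1
  Term 1 contributes 0 + 1 · -3 = -3
  Term 2 contributes -5 + 2 · -3 = -11
  Term 3 contributes -2 + 3 · -3 = -11
p(-3) = ⊕ of these = min[1, -3, -11, -11] = -11.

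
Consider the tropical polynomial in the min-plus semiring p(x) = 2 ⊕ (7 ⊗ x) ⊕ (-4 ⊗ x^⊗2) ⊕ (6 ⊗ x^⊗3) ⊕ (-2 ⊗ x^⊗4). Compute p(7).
p(7) = 2

A tropical monomial a ⊗ x^⊗i evaluates to a + i · x. Evaluating each term at x = 7:
  Term 0 contributes 2 + 0 · 7 = 2
  Term 1 contributes 7 + 1 · 7 = 14
  Term 2 contributes -4 + 2 · 7 = 10
  Term 3 contributes 6 + 3 · 7 = 27
  Term 4 contributes -2 + 4 · 7 = 26
p(7) = ⊕ of these = min[2, 14, 10, 27, 26] = 2.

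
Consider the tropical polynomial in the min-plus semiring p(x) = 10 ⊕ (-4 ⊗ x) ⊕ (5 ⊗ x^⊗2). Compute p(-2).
p(-2) = -6

A tropical monomial a ⊗ x^⊗i evaluates to a + i · x. Evaluating each term at x = -2:
  Term 0 contributes 10 + 0 · -2 = 10
  Term 1 contributes -4 + 1 · -2 = -6
  Term 2 contributes 5 + 2 · -2 = 1
p(-2) = ⊕ of these = min[10, -6, 1] = -6.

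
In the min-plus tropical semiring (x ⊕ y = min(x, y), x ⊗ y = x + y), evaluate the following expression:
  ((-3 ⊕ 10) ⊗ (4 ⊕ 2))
((-3 ⊕ 10) ⊗ (4 ⊕ 2)) = -1

Expand innermost to outermost. Recall ⊕ takes the minimum of its arguments and ⊗ takes their sum. Working out the expression ((-3 ⊕ 10) ⊗ (4 ⊕ 2)) gives -1.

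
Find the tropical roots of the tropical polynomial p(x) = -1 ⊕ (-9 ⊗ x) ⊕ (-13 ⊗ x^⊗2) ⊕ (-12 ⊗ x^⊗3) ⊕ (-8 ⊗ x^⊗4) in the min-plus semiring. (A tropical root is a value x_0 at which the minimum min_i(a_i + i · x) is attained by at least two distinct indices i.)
Roots: {-4, -1, 4, 8}

Each tropical root is a break point of the lower envelope of the lines y = a_i + i · x (there are 5 lines, with slopes 0, 1, ..., 4). Only the lines that attain the minimum somewhere contribute to roots; other lines are dominated. Here the surviving (envelope) indices are i = 4, i = 3, i = 2, i = 1, i = 0.
Intersections between consecutive envelope lines give the roots: for adjacent envelope indices i < j the intersection is x = (a_i − a_j) / (j − i). Reading off the sorted break points: {-4, -1, 4, 8}.
Verification: at each break x_0, at least two indices attain the minimum of min_i(a_i + i · x_0).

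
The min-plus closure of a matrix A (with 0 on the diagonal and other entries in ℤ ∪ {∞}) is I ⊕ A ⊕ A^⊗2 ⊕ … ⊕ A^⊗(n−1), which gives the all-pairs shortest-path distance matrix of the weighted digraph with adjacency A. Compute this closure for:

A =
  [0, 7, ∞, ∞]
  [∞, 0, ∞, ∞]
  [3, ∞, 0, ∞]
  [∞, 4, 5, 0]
Closure =
  [0, 7, ∞, ∞]
  [∞, 0, ∞, ∞]
  [3, 10, 0, ∞]
  [8, 4, 5, 0]

This is the Floyd-Warshall all-pairs shortest-path computation. For each intermediate vertex k = 0, 1, …, 3, update dist[i][j] ← min(dist[i][j], dist[i][k] + dist[k][j]). The final matrix gives, for each (i, j), the minimum total weight of any directed path from i to j (possibly empty when i = j).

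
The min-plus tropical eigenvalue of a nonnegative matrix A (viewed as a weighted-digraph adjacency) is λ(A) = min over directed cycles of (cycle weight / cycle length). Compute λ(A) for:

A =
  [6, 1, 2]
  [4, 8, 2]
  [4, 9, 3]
λ(A) = 7/3

Enumerate directed cycles and compute their means (weight / length). Sample:
  cycle 0 → 0: weight = 6, length = 1, mean = 6/1 ≈ 6.000
  cycle 1 → 1: weight = 8, length = 1, mean = 8/1 ≈ 8.000
  cycle 2 → 2: weight = 3, length = 1, mean = 3/1 ≈ 3.000
  cycle 0 → 1 → 0: weight = 5, length = 2, mean = 5/2 ≈ 2.500
  cycle 0 → 2 → 0: weight = 6, length = 2, mean = 6/2 ≈ 3.000
  cycle 1 → 0 → 1: weight = 5, length = 2, mean = 5/2 ≈ 2.500
Minimum mean = 2.333, attained e.g. along the cycle 0 → 1 → 2 → 0 with weight 7 and length 3. So λ(A) = 7/3 = 7/3.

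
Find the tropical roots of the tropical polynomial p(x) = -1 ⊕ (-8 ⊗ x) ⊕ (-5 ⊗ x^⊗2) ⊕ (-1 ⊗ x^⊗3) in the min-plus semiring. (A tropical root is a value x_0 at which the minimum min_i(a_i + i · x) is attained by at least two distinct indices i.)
Roots: {-4, -3, 7}

Each tropical root is a break point of the lower envelope of the lines y = a_i + i · x (there are 4 lines, with slopes 0, 1, ..., 3). Only the lines that attain the minimum somewhere contribute to roots; other lines are dominated. Here the surviving (envelope) indices are i = 3, i = 2, i = 1, i = 0.
Intersections between consecutive envelope lines give the roots: for adjacent envelope indices i < j the intersection is x = (a_i − a_j) / (j − i). Reading off the sorted break points: {-4, -3, 7}.
Verification: at each break x_0, at least two indices attain the minimum of min_i(a_i + i · x_0).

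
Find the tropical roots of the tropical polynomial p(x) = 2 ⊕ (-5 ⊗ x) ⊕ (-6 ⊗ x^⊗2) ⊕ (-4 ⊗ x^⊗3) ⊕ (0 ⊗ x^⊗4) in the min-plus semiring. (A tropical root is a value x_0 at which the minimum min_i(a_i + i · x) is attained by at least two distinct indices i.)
Roots: {-4, -2, 1, 7}

Each tropical root is a break point of the lower envelope of the lines y = a_i + i · x (there are 5 lines, with slopes 0, 1, ..., 4). Only the lines that attain the minimum somewhere contribute to roots; other lines are dominated. Here the surviving (envelope) indices are i = 4, i = 3, i = 2, i = 1, i = 0.
Intersections between consecutive envelope lines give the roots: for adjacent envelope indices i < j the intersection is x = (a_i − a_j) / (j − i). Reading off the sorted break points: {-4, -2, 1, 7}.
Verification: at each break x_0, at least two indices attain the minimum of min_i(a_i + i · x_0).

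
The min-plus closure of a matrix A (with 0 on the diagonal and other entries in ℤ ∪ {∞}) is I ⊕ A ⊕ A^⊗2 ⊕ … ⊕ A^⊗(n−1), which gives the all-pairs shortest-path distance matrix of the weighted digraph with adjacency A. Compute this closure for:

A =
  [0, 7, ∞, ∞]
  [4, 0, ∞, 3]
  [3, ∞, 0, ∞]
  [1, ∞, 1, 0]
Closure =
  [0, 7, 11, 10]
  [4, 0, 4, 3]
  [3, 10, 0, 13]
  [1, 8, 1, 0]

This is the Floyd-Warshall all-pairs shortest-path computation. For each intermediate vertex k = 0, 1, …, 3, update dist[i][j] ← min(dist[i][j], dist[i][k] + dist[k][j]). The final matrix gives, for each (i, j), the minimum total weight of any directed path from i to j (possibly empty when i = j).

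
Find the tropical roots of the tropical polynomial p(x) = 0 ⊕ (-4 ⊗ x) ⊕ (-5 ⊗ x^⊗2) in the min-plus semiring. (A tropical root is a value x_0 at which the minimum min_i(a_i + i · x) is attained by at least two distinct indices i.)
Roots: {1, 4}

Each tropical root is a break point of the lower envelope of the lines y = a_i + i · x (there are 3 lines, with slopes 0, 1, ..., 2). Only the lines that attain the minimum somewhere contribute to roots; other lines are dominated. Here the surviving (envelope) indices are i = 2, i = 1, i = 0.
Intersections between consecutive envelope lines give the roots: for adjacent envelope indices i < j the intersection is x = (a_i − a_j) / (j − i). Reading off the sorted break points: {1, 4}.
Verification: at each break x_0, at least two indices attain the minimum of min_i(a_i + i · x_0).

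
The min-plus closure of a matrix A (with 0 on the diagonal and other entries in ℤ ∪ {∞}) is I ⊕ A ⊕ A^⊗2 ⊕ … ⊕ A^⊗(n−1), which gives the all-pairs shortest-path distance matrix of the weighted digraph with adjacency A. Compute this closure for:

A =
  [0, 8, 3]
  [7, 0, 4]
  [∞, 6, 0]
Closure =
  [0, 8, 3]
  [7, 0, 4]
  [13, 6, 0]

This is the Floyd-Warshall all-pairs shortest-path computation. For each intermediate vertex k = 0, 1, …, 2, update dist[i][j] ← min(dist[i][j], dist[i][k] + dist[k][j]). The final matrix gives, for each (i, j), the minimum total weight of any directed path from i to j (possibly empty when i = j).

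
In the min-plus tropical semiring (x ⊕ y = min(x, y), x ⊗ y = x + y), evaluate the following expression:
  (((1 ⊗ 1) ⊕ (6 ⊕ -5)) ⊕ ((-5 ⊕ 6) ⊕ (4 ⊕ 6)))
(((1 ⊗ 1) ⊕ (6 ⊕ -5)) ⊕ ((-5 ⊕ 6) ⊕ (4 ⊕ 6))) = -5

Expand innermost to outermost. Recall ⊕ takes the minimum of its arguments and ⊗ takes their sum. Working out the expression (((1 ⊗ 1) ⊕ (6 ⊕ -5)) ⊕ ((-5 ⊕ 6) ⊕ (4 ⊕ 6))) gives -5.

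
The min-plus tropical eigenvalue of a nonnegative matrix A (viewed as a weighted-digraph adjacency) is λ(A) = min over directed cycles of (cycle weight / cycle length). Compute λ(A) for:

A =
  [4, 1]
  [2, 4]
λ(A) = 3/2

Enumerate directed cycles and compute their means (weight / length). Sample:
  cycle 0 → 0: weight = 4, length = 1, mean = 4/1 ≈ 4.000
  cycle 1 → 1: weight = 4, length = 1, mean = 4/1 ≈ 4.000
  cycle 0 → 1 → 0: weight = 3, length = 2, mean = 3/2 ≈ 1.500
  cycle 1 → 0 → 1: weight = 3, length = 2, mean = 3/2 ≈ 1.500
Minimum mean = 1.500, attained e.g. along the cycle 0 → 1 → 0 with weight 3 and length 2. So λ(A) = 3/2 = 3/2.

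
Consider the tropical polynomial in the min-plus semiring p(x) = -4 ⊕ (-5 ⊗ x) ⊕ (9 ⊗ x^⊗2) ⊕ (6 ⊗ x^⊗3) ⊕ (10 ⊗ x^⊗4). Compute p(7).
p(7) = -4

A tropical monomial a ⊗ x^⊗i evaluates to a + i · x. Evaluating each term at x = 7:
  Term 0 contributes -4 + 0 · 7 = -4
  Term 1 contributes -5 + 1 · 7 = 2
  Term 2 contributes 9 + 2 · 7 = 23
  Term 3 contributes 6 + 3 · 7 = 27
  Term 4 contributes 10 + 4 · 7 = 38
p(7) = ⊕ of these = min[-4, 2, 23, 27, 38] = -4.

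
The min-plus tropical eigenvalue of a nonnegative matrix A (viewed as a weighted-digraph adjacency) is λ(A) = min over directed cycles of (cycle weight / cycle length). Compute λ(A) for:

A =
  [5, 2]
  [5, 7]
λ(A) = 7/2

Enumerate directed cycles and compute their means (weight / length). Sample:
  cycle 0 → 0: weight = 5, length = 1, mean = 5/1 ≈ 5.000
  cycle 1 → 1: weight = 7, length = 1, mean = 7/1 ≈ 7.000
  cycle 0 → 1 → 0: weight = 7, length = 2, mean = 7/2 ≈ 3.500
  cycle 1 → 0 → 1: weight = 7, length = 2, mean = 7/2 ≈ 3.500
Minimum mean = 3.500, attained e.g. along the cycle 0 → 1 → 0 with weight 7 and length 2. So λ(A) = 7/2 = 7/2.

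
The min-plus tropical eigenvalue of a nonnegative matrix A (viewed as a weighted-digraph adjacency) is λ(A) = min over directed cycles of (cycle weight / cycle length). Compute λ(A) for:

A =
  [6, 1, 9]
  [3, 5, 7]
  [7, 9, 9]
λ(A) = 2

Enumerate directed cycles and compute their means (weight / length). Sample:
  cycle 0 → 0: weight = 6, length = 1, mean = 6/1 ≈ 6.000
  cycle 1 → 1: weight = 5, length = 1, mean = 5/1 ≈ 5.000
  cycle 2 → 2: weight = 9, length = 1, mean = 9/1 ≈ 9.000
  cycle 0 → 1 → 0: weight = 4, length = 2, mean = 4/2 ≈ 2.000
  cycle 0 → 2 → 0: weight = 16, length = 2, mean = 16/2 ≈ 8.000
  cycle 1 → 0 → 1: weight = 4, length = 2, mean = 4/2 ≈ 2.000
Minimum mean = 2.000, attained e.g. along the cycle 0 → 1 → 0 with weight 4 and length 2. So λ(A) = 4/2 = 2.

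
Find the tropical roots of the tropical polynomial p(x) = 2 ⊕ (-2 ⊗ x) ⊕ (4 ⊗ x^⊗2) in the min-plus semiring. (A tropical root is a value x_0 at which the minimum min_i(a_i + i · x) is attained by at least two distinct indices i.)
Roots: {-6, 4}

Each tropical root is a break point of the lower envelope of the lines y = a_i + i · x (there are 3 lines, with slopes 0, 1, ..., 2). Only the lines that attain the minimum somewhere contribute to roots; other lines are dominated. Here the surviving (envelope) indices are i = 2, i = 1, i = 0.
Intersections between consecutive envelope lines give the roots: for adjacent envelope indices i < j the intersection is x = (a_i − a_j) / (j − i). Reading off the sorted break points: {-6, 4}.
Verification: at each break x_0, at least two indices attain the minimum of min_i(a_i + i · x_0).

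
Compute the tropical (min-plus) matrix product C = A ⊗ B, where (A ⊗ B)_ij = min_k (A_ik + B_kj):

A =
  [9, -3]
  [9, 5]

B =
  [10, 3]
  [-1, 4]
A ⊗ B =
  [-4, 1]
  [4, 9]

Apply the min-plus product entry-by-entry:
  C[0][0] = min over k of (A[0][0] + B[0][0] = 9 + 10 = 19, A[0][1] + B[1][0] = -3 + -1 = -4) = -4 (attained at k = 1)
  C[0][1] = min over k of (A[0][0] + B[0][1] = 9 + 3 = 12, A[0][1] + B[1][1] = -3 + 4 = 1) = 1 (attained at k = 1)
  C[1][0] = min over k of (A[1][0] + B[0][0] = 9 + 10 = 19, A[1][1] + B[1][0] = 5 + -1 = 4) = 4 (attained at k = 1)
  C[1][1] = min over k of (A[1][0] + B[0][1] = 9 + 3 = 12, A[1][1] + B[1][1] = 5 + 4 = 9) = 9 (attained at k = 1)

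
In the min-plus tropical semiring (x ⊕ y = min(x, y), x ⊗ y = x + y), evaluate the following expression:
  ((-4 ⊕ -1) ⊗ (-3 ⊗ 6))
((-4 ⊕ -1) ⊗ (-3 ⊗ 6)) = -1

Expand innermost to outermost. Recall ⊕ takes the minimum of its arguments and ⊗ takes their sum. Working out the expression ((-4 ⊕ -1) ⊗ (-3 ⊗ 6)) gives -1.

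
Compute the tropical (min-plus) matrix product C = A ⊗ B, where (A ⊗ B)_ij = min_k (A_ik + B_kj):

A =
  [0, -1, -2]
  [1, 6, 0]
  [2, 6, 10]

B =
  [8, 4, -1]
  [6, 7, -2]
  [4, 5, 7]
A ⊗ B =
  [2, 3, -3]
  [4, 5, 0]
  [10, 6, 1]

Apply the min-plus product entry-by-entry:
  C[0][0] = min over k of (A[0][0] + B[0][0] = 0 + 8 = 8, A[0][1] + B[1][0] = -1 + 6 = 5, A[0][2] + B[2][0] = -2 + 4 = 2) = 2 (attained at k = 2)
  C[0][1] = min over k of (A[0][0] + B[0][1] = 0 + 4 = 4, A[0][1] + B[1][1] = -1 + 7 = 6, A[0][2] + B[2][1] = -2 + 5 = 3) = 3 (attained at k = 2)
  C[0][2] = min over k of (A[0][0] + B[0][2] = 0 + -1 = -1, A[0][1] + B[1][2] = -1 + -2 = -3, A[0][2] + B[2][2] = -2 + 7 = 5) = -3 (attained at k = 1)
  C[1][0] = min over k of (A[1][0] + B[0][0] = 1 + 8 = 9, A[1][1] + B[1][0] = 6 + 6 = 12, A[1][2] + B[2][0] = 0 + 4 = 4) = 4 (attained at k = 2)
  C[1][1] = min over k of (A[1][0] + B[0][1] = 1 + 4 = 5, A[1][1] + B[1][1] = 6 + 7 = 13, A[1][2] + B[2][1] = 0 + 5 = 5) = 5 (attained at k = 0)
  C[1][2] = min over k of (A[1][0] + B[0][2] = 1 + -1 = 0, A[1][1] + B[1][2] = 6 + -2 = 4, A[1][2] + B[2][2] = 0 + 7 = 7) = 0 (attained at k = 0)
  C[2][0] = min over k of (A[2][0] + B[0][0] = 2 + 8 = 10, A[2][1] + B[1][0] = 6 + 6 = 12, A[2][2] + B[2][0] = 10 + 4 = 14) = 10 (attained at k = 0)
  C[2][1] = min over k of (A[2][0] + B[0][1] = 2 + 4 = 6, A[2][1] + B[1][1] = 6 + 7 = 13, A[2][2] + B[2][1] = 10 + 5 = 15) = 6 (attained at k = 0)
  C[2][2] = min over k of (A[2][0] + B[0][2] = 2 + -1 = 1, A[2][1] + B[1][2] = 6 + -2 = 4, A[2][2] + B[2][2] = 10 + 7 = 17) = 1 (attained at k = 0)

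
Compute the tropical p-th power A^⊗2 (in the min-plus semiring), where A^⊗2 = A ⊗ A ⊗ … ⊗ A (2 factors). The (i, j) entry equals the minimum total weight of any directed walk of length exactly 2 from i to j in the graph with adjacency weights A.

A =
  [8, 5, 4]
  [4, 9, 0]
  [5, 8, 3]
A^⊗2 =
  [9, 12, 5]
  [5, 8, 3]
  [8, 10, 6]

Each entry (A^⊗2)_ij equals the minimum over all length-2 walks i = v_0 → v_1 → … → v_2 = j of Σ_t A[v_t][v_{t+1}]. For example, for (i, j) = (0, 2) we minimise over 3 possible intermediate vertex sequences; the minimum is 5, attained along the walk 0 → 1 → 2.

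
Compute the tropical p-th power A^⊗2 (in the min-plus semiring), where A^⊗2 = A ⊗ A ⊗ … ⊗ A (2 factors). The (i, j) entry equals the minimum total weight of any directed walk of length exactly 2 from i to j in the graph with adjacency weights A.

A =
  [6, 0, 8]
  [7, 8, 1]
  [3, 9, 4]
A^⊗2 =
  [7, 6, 1]
  [4, 7, 5]
  [7, 3, 8]

Each entry (A^⊗2)_ij equals the minimum over all length-2 walks i = v_0 → v_1 → … → v_2 = j of Σ_t A[v_t][v_{t+1}]. For example, for (i, j) = (0, 2) we minimise over 3 possible intermediate vertex sequences; the minimum is 1, attained along the walk 0 → 1 → 2.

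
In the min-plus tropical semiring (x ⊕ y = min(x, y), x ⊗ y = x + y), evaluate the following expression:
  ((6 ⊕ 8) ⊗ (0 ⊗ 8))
((6 ⊕ 8) ⊗ (0 ⊗ 8)) = 14

Expand innermost to outermost. Recall ⊕ takes the minimum of its arguments and ⊗ takes their sum. Working out the expression ((6 ⊕ 8) ⊗ (0 ⊗ 8)) gives 14.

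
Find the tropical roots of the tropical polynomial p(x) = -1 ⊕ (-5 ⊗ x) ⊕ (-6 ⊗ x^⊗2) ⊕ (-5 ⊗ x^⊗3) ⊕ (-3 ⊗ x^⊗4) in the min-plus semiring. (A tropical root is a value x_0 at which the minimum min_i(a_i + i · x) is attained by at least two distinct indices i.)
Roots: {-2, -1, 1, 4}

Each tropical root is a break point of the lower envelope of the lines y = a_i + i · x (there are 5 lines, with slopes 0, 1, ..., 4). Only the lines that attain the minimum somewhere contribute to roots; other lines are dominated. Here the surviving (envelope) indices are i = 4, i = 3, i = 2, i = 1, i = 0.
Intersections between consecutive envelope lines give the roots: for adjacent envelope indices i < j the intersection is x = (a_i − a_j) / (j − i). Reading off the sorted break points: {-2, -1, 1, 4}.
Verification: at each break x_0, at least two indices attain the minimum of min_i(a_i + i · x_0).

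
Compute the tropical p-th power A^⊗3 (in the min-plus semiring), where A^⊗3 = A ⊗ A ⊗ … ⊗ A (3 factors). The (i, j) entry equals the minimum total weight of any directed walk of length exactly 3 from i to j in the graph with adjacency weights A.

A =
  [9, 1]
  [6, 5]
A^⊗3 =
  [12, 8]
  [13, 12]

Each entry (A^⊗3)_ij equals the minimum over all length-3 walks i = v_0 → v_1 → … → v_3 = j of Σ_t A[v_t][v_{t+1}]. For example, for (i, j) = (0, 1) we minimise over 4 possible intermediate vertex sequences; the minimum is 8, attained along the walk 0 → 1 → 0 → 1.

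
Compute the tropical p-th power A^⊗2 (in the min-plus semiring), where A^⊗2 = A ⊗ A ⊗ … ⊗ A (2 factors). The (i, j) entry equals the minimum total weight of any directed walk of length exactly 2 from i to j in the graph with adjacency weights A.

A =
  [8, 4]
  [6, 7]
A^⊗2 =
  [10, 11]
  [13, 10]

Each entry (A^⊗2)_ij equals the minimum over all length-2 walks i = v_0 → v_1 → … → v_2 = j of Σ_t A[v_t][v_{t+1}]. For example, for (i, j) = (0, 1) we minimise over 2 possible intermediate vertex sequences; the minimum is 11, attained along the walk 0 → 1 → 1.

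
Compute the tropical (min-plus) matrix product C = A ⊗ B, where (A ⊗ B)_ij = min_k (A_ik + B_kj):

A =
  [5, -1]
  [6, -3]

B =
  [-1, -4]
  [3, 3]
A ⊗ B =
  [2, 1]
  [0, 0]

Apply the min-plus product entry-by-entry:
  C[0][0] = min over k of (A[0][0] + B[0][0] = 5 + -1 = 4, A[0][1] + B[1][0] = -1 + 3 = 2) = 2 (attained at k = 1)
  C[0][1] = min over k of (A[0][0] + B[0][1] = 5 + -4 = 1, A[0][1] + B[1][1] = -1 + 3 = 2) = 1 (attained at k = 0)
  C[1][0] = min over k of (A[1][0] + B[0][0] = 6 + -1 = 5, A[1][1] + B[1][0] = -3 + 3 = 0) = 0 (attained at k = 1)
  C[1][1] = min over k of (A[1][0] + B[0][1] = 6 + -4 = 2, A[1][1] + B[1][1] = -3 + 3 = 0) = 0 (attained at k = 1)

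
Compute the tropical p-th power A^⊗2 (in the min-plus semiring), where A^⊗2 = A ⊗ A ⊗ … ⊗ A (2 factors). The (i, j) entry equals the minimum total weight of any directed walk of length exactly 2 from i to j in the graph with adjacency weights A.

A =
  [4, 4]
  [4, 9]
A^⊗2 =
  [8, 8]
  [8, 8]

Each entry (A^⊗2)_ij equals the minimum over all length-2 walks i = v_0 → v_1 → … → v_2 = j of Σ_t A[v_t][v_{t+1}]. For example, for (i, j) = (0, 1) we minimise over 2 possible intermediate vertex sequences; the minimum is 8, attained along the walk 0 → 0 → 1.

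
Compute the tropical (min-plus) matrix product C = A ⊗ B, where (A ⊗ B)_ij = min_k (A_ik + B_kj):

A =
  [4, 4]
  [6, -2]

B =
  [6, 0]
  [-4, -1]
A ⊗ B =
  [0, 3]
  [-6, -3]

Apply the min-plus product entry-by-entry:
  C[0][0] = min over k of (A[0][0] + B[0][0] = 4 + 6 = 10, A[0][1] + B[1][0] = 4 + -4 = 0) = 0 (attained at k = 1)
  C[0][1] = min over k of (A[0][0] + B[0][1] = 4 + 0 = 4, A[0][1] + B[1][1] = 4 + -1 = 3) = 3 (attained at k = 1)
  C[1][0] = min over k of (A[1][0] + B[0][0] = 6 + 6 = 12, A[1][1] + B[1][0] = -2 + -4 = -6) = -6 (attained at k = 1)
  C[1][1] = min over k of (A[1][0] + B[0][1] = 6 + 0 = 6, A[1][1] + B[1][1] = -2 + -1 = -3) = -3 (attained at k = 1)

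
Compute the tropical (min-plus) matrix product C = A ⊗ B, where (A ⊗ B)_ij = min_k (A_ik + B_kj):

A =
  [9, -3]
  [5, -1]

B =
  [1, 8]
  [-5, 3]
A ⊗ B =
  [-8, 0]
  [-6, 2]

Apply the min-plus product entry-by-entry:
  C[0][0] = min over k of (A[0][0] + B[0][0] = 9 + 1 = 10, A[0][1] + B[1][0] = -3 + -5 = -8) = -8 (attained at k = 1)
  C[0][1] = min over k of (A[0][0] + B[0][1] = 9 + 8 = 17, A[0][1] + B[1][1] = -3 + 3 = 0) = 0 (attained at k = 1)
  C[1][0] = min over k of (A[1][0] + B[0][0] = 5 + 1 = 6, A[1][1] + B[1][0] = -1 + -5 = -6) = -6 (attained at k = 1)
  C[1][1] = min over k of (A[1][0] + B[0][1] = 5 + 8 = 13, A[1][1] + B[1][1] = -1 + 3 = 2) = 2 (attained at k = 1)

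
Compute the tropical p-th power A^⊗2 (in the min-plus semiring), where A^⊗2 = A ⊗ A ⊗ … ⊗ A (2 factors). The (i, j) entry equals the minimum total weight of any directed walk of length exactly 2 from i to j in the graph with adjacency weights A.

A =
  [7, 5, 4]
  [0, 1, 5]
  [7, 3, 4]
A^⊗2 =
  [5, 6, 8]
  [1, 2, 4]
  [3, 4, 8]

Each entry (A^⊗2)_ij equals the minimum over all length-2 walks i = v_0 → v_1 → … → v_2 = j of Σ_t A[v_t][v_{t+1}]. For example, for (i, j) = (0, 2) we minimise over 3 possible intermediate vertex sequences; the minimum is 8, attained along the walk 0 → 2 → 2.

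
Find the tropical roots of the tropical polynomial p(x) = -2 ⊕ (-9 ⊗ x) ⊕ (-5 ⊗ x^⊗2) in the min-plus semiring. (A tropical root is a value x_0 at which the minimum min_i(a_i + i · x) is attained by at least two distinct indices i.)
Roots: {-4, 7}

Each tropical root is a break point of the lower envelope of the lines y = a_i + i · x (there are 3 lines, with slopes 0, 1, ..., 2). Only the lines that attain the minimum somewhere contribute to roots; other lines are dominated. Here the surviving (envelope) indices are i = 2, i = 1, i = 0.
Intersections between consecutive envelope lines give the roots: for adjacent envelope indices i < j the intersection is x = (a_i − a_j) / (j − i). Reading off the sorted break points: {-4, 7}.
Verification: at each break x_0, at least two indices attain the minimum of min_i(a_i + i · x_0).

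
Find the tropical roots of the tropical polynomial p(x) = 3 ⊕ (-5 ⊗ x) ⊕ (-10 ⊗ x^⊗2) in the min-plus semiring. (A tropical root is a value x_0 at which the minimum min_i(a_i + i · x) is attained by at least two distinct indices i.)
Roots: {5, 8}

Each tropical root is a break point of the lower envelope of the lines y = a_i + i · x (there are 3 lines, with slopes 0, 1, ..., 2). Only the lines that attain the minimum somewhere contribute to roots; other lines are dominated. Here the surviving (envelope) indices are i = 2, i = 1, i = 0.
Intersections between consecutive envelope lines give the roots: for adjacent envelope indices i < j the intersection is x = (a_i − a_j) / (j − i). Reading off the sorted break points: {5, 8}.
Verification: at each break x_0, at least two indices attain the minimum of min_i(a_i + i · x_0).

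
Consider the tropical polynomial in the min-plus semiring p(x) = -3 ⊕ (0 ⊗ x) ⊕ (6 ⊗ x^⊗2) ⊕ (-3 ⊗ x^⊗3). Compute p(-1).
p(-1) = -6

A tropical monomial a ⊗ x^⊗i evaluates to a + i · x. Evaluating each term at x = -1:
  Term 0 contributes -3 + 0 · -1 = -3
  Term 1 contributes 0 + 1 · -1 = -1
  Term 2 contributes 6 + 2 · -1 = 4
  Term 3 contributes -3 + 3 · -1 = -6
p(-1) = ⊕ of these = min[-3, -1, 4, -6] = -6.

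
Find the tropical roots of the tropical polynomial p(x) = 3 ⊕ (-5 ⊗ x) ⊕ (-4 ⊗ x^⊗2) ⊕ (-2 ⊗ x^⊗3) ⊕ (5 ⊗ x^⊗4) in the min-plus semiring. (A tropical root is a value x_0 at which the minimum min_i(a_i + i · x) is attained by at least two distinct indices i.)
Roots: {-7, -2, -1, 8}

Each tropical root is a break point of the lower envelope of the lines y = a_i + i · x (there are 5 lines, with slopes 0, 1, ..., 4). Only the lines that attain the minimum somewhere contribute to roots; other lines are dominated. Here the surviving (envelope) indices are i = 4, i = 3, i = 2, i = 1, i = 0.
Intersections between consecutive envelope lines give the roots: for adjacent envelope indices i < j the intersection is x = (a_i − a_j) / (j − i). Reading off the sorted break points: {-7, -2, -1, 8}.
Verification: at each break x_0, at least two indices attain the minimum of min_i(a_i + i · x_0).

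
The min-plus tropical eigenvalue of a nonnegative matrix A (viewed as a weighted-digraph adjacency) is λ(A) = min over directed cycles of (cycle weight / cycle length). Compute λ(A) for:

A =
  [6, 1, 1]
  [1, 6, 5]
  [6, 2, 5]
λ(A) = 1

Enumerate directed cycles and compute their means (weight / length). Sample:
  cycle 0 → 0: weight = 6, length = 1, mean = 6/1 ≈ 6.000
  cycle 1 → 1: weight = 6, length = 1, mean = 6/1 ≈ 6.000
  cycle 2 → 2: weight = 5, length = 1, mean = 5/1 ≈ 5.000
  cycle 0 → 1 → 0: weight = 2, length = 2, mean = 2/2 ≈ 1.000
  cycle 0 → 2 → 0: weight = 7, length = 2, mean = 7/2 ≈ 3.500
  cycle 1 → 0 → 1: weight = 2, length = 2, mean = 2/2 ≈ 1.000
Minimum mean = 1.000, attained e.g. along the cycle 0 → 1 → 0 with weight 2 and length 2. So λ(A) = 2/2 = 1.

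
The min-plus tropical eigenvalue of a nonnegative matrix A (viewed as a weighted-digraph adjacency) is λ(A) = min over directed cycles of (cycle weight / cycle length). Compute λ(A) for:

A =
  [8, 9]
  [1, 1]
λ(A) = 1

Enumerate directed cycles and compute their means (weight / length). Sample:
  cycle 0 → 0: weight = 8, length = 1, mean = 8/1 ≈ 8.000
  cycle 1 → 1: weight = 1, length = 1, mean = 1/1 ≈ 1.000
  cycle 0 → 1 → 0: weight = 10, length = 2, mean = 10/2 ≈ 5.000
  cycle 1 → 0 → 1: weight = 10, length = 2, mean = 10/2 ≈ 5.000
Minimum mean = 1.000, attained e.g. along the cycle 1 → 1 with weight 1 and length 1. So λ(A) = 1/1 = 1.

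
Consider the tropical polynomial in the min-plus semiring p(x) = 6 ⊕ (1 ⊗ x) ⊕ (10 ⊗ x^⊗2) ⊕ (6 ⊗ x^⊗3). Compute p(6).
p(6) = 6

A tropical monomial a ⊗ x^⊗i evaluates to a + i · x. Evaluating each term at x = 6:
  Term 0 contributes 6 + 0 · 6 = 6
  Term 1 contributes 1 + 1 · 6 = 7
  Term 2 contributes 10 + 2 · 6 = 22
  Term 3 contributes 6 + 3 · 6 = 24
p(6) = ⊕ of these = min[6, 7, 22, 24] = 6.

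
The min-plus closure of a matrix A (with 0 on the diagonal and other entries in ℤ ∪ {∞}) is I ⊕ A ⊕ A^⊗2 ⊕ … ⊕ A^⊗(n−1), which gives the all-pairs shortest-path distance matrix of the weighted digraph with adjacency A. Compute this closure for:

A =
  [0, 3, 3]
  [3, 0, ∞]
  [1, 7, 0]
Closure =
  [0, 3, 3]
  [3, 0, 6]
  [1, 4, 0]

This is the Floyd-Warshall all-pairs shortest-path computation. For each intermediate vertex k = 0, 1, …, 2, update dist[i][j] ← min(dist[i][j], dist[i][k] + dist[k][j]). The final matrix gives, for each (i, j), the minimum total weight of any directed path from i to j (possibly empty when i = j).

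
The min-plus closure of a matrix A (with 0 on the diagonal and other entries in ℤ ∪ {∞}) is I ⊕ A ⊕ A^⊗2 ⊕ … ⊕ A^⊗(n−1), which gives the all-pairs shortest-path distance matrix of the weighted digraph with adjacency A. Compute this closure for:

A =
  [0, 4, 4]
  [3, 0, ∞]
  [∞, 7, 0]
Closure =
  [0, 4, 4]
  [3, 0, 7]
  [10, 7, 0]

This is the Floyd-Warshall all-pairs shortest-path computation. For each intermediate vertex k = 0, 1, …, 2, update dist[i][j] ← min(dist[i][j], dist[i][k] + dist[k][j]). The final matrix gives, for each (i, j), the minimum total weight of any directed path from i to j (possibly empty when i = j).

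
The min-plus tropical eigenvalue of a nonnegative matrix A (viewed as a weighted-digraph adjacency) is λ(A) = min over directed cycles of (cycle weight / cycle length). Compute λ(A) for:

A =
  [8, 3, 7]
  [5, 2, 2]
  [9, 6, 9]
λ(A) = 2

Enumerate directed cycles and compute their means (weight / length). Sample:
  cycle 0 → 0: weight = 8, length = 1, mean = 8/1 ≈ 8.000
  cycle 1 → 1: weight = 2, length = 1, mean = 2/1 ≈ 2.000
  cycle 2 → 2: weight = 9, length = 1, mean = 9/1 ≈ 9.000
  cycle 0 → 1 → 0: weight = 8, length = 2, mean = 8/2 ≈ 4.000
  cycle 0 → 2 → 0: weight = 16, length = 2, mean = 16/2 ≈ 8.000
  cycle 1 → 0 → 1: weight = 8, length = 2, mean = 8/2 ≈ 4.000
Minimum mean = 2.000, attained e.g. along the cycle 1 → 1 with weight 2 and length 1. So λ(A) = 2/1 = 2.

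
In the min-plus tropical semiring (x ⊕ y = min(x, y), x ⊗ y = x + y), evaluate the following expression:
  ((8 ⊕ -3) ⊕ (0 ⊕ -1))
((8 ⊕ -3) ⊕ (0 ⊕ -1)) = -3

Expand innermost to outermost. Recall ⊕ takes the minimum of its arguments and ⊗ takes their sum. Working out the expression ((8 ⊕ -3) ⊕ (0 ⊕ -1)) gives -3.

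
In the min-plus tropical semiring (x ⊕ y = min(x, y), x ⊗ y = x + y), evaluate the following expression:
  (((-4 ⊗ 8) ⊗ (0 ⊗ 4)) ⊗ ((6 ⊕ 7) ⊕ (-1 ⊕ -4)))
(((-4 ⊗ 8) ⊗ (0 ⊗ 4)) ⊗ ((6 ⊕ 7) ⊕ (-1 ⊕ -4))) = 4

Expand innermost to outermost. Recall ⊕ takes the minimum of its arguments and ⊗ takes their sum. Working out the expression (((-4 ⊗ 8) ⊗ (0 ⊗ 4)) ⊗ ((6 ⊕ 7) ⊕ (-1 ⊕ -4))) gives 4.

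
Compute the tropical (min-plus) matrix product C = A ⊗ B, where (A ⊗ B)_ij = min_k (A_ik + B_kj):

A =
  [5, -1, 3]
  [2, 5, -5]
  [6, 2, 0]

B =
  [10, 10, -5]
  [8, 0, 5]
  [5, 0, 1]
A ⊗ B =
  [7, -1, 0]
  [0, -5, -4]
  [5, 0, 1]

Apply the min-plus product entry-by-entry:
  C[0][0] = min over k of (A[0][0] + B[0][0] = 5 + 10 = 15, A[0][1] + B[1][0] = -1 + 8 = 7, A[0][2] + B[2][0] = 3 + 5 = 8) = 7 (attained at k = 1)
  C[0][1] = min over k of (A[0][0] + B[0][1] = 5 + 10 = 15, A[0][1] + B[1][1] = -1 + 0 = -1, A[0][2] + B[2][1] = 3 + 0 = 3) = -1 (attained at k = 1)
  C[0][2] = min over k of (A[0][0] + B[0][2] = 5 + -5 = 0, A[0][1] + B[1][2] = -1 + 5 = 4, A[0][2] + B[2][2] = 3 + 1 = 4) = 0 (attained at k = 0)
  C[1][0] = min over k of (A[1][0] + B[0][0] = 2 + 10 = 12, A[1][1] + B[1][0] = 5 + 8 = 13, A[1][2] + B[2][0] = -5 + 5 = 0) = 0 (attained at k = 2)
  C[1][1] = min over k of (A[1][0] + B[0][1] = 2 + 10 = 12, A[1][1] + B[1][1] = 5 + 0 = 5, A[1][2] + B[2][1] = -5 + 0 = -5) = -5 (attained at k = 2)
  C[1][2] = min over k of (A[1][0] + B[0][2] = 2 + -5 = -3, A[1][1] + B[1][2] = 5 + 5 = 10, A[1][2] + B[2][2] = -5 + 1 = -4) = -4 (attained at k = 2)
  C[2][0] = min over k of (A[2][0] + B[0][0] = 6 + 10 = 16, A[2][1] + B[1][0] = 2 + 8 = 10, A[2][2] + B[2][0] = 0 + 5 = 5) = 5 (attained at k = 2)
  C[2][1] = min over k of (A[2][0] + B[0][1] = 6 + 10 = 16, A[2][1] + B[1][1] = 2 + 0 = 2, A[2][2] + B[2][1] = 0 + 0 = 0) = 0 (attained at k = 2)
  C[2][2] = min over k of (A[2][0] + B[0][2] = 6 + -5 = 1, A[2][1] + B[1][2] = 2 + 5 = 7, A[2][2] + B[2][2] = 0 + 1 = 1) = 1 (attained at k = 0)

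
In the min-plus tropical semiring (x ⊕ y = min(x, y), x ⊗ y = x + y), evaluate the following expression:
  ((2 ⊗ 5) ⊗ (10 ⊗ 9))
((2 ⊗ 5) ⊗ (10 ⊗ 9)) = 26

Expand innermost to outermost. Recall ⊕ takes the minimum of its arguments and ⊗ takes their sum. Working out the expression ((2 ⊗ 5) ⊗ (10 ⊗ 9)) gives 26.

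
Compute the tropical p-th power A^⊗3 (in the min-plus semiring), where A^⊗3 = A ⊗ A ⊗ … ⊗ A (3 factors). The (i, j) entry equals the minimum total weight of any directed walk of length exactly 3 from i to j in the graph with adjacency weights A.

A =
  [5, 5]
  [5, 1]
A^⊗3 =
  [11, 7]
  [7, 3]

Each entry (A^⊗3)_ij equals the minimum over all length-3 walks i = v_0 → v_1 → … → v_3 = j of Σ_t A[v_t][v_{t+1}]. For example, for (i, j) = (0, 1) we minimise over 4 possible intermediate vertex sequences; the minimum is 7, attained along the walk 0 → 1 → 1 → 1.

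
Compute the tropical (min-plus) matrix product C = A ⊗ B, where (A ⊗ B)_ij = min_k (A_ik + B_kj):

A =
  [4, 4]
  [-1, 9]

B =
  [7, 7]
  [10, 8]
A ⊗ B =
  [11, 11]
  [6, 6]

Apply the min-plus product entry-by-entry:
  C[0][0] = min over k of (A[0][0] + B[0][0] = 4 + 7 = 11, A[0][1] + B[1][0] = 4 + 10 = 14) = 11 (attained at k = 0)
  C[0][1] = min over k of (A[0][0] + B[0][1] = 4 + 7 = 11, A[0][1] + B[1][1] = 4 + 8 = 12) = 11 (attained at k = 0)
  C[1][0] = min over k of (A[1][0] + B[0][0] = -1 + 7 = 6, A[1][1] + B[1][0] = 9 + 10 = 19) = 6 (attained at k = 0)
  C[1][1] = min over k of (A[1][0] + B[0][1] = -1 + 7 = 6, A[1][1] + B[1][1] = 9 + 8 = 17) = 6 (attained at k = 0)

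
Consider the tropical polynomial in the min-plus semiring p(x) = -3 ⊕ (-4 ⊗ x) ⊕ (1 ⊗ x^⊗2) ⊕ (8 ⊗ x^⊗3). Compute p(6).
p(6) = -3

A tropical monomial a ⊗ x^⊗i evaluates to a + i · x. Evaluating each term at x = 6:
  Term 0 contributes -3 + 0 · 6 = -3
  Term 1 contributes -4 + 1 · 6 = 2
  Term 2 contributes 1 + 2 · 6 = 13
  Term 3 contributes 8 + 3 · 6 = 26
p(6) = ⊕ of these = min[-3, 2, 13, 26] = -3.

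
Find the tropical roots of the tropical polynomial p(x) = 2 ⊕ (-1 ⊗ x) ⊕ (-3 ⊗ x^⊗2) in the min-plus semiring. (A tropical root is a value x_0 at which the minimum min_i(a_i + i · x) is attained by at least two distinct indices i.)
Roots: {2, 3}

Each tropical root is a break point of the lower envelope of the lines y = a_i + i · x (there are 3 lines, with slopes 0, 1, ..., 2). Only the lines that attain the minimum somewhere contribute to roots; other lines are dominated. Here the surviving (envelope) indices are i = 2, i = 1, i = 0.
Intersections between consecutive envelope lines give the roots: for adjacent envelope indices i < j the intersection is x = (a_i − a_j) / (j − i). Reading off the sorted break points: {2, 3}.
Verification: at each break x_0, at least two indices attain the minimum of min_i(a_i + i · x_0).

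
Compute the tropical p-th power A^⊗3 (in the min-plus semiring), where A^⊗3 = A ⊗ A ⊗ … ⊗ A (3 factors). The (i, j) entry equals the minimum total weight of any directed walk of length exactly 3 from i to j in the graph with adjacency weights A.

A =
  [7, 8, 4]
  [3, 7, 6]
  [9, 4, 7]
A^⊗3 =
  [11, 15, 14]
  [13, 11, 14]
  [14, 14, 11]

Each entry (A^⊗3)_ij equals the minimum over all length-3 walks i = v_0 → v_1 → … → v_3 = j of Σ_t A[v_t][v_{t+1}]. For example, for (i, j) = (0, 2) we minimise over 9 possible intermediate vertex sequences; the minimum is 14, attained along the walk 0 → 2 → 1 → 2.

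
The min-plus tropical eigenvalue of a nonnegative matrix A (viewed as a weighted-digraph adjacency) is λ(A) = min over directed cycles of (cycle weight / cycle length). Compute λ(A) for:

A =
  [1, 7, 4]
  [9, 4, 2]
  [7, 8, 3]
λ(A) = 1

Enumerate directed cycles and compute their means (weight / length). Sample:
  cycle 0 → 0: weight = 1, length = 1, mean = 1/1 ≈ 1.000
  cycle 1 → 1: weight = 4, length = 1, mean = 4/1 ≈ 4.000
  cycle 2 → 2: weight = 3, length = 1, mean = 3/1 ≈ 3.000
  cycle 0 → 1 → 0: weight = 16, length = 2, mean = 16/2 ≈ 8.000
  cycle 0 → 2 → 0: weight = 11, length = 2, mean = 11/2 ≈ 5.500
  cycle 1 → 0 → 1: weight = 16, length = 2, mean = 16/2 ≈ 8.000
Minimum mean = 1.000, attained e.g. along the cycle 0 → 0 with weight 1 and length 1. So λ(A) = 1/1 = 1.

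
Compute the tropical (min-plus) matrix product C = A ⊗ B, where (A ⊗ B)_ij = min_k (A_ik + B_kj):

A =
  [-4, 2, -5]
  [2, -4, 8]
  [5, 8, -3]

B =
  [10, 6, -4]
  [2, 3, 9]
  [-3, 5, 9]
A ⊗ B =
  [-8, 0, -8]
  [-2, -1, -2]
  [-6, 2, 1]

Apply the min-plus product entry-by-entry:
  C[0][0] = min over k of (A[0][0] + B[0][0] = -4 + 10 = 6, A[0][1] + B[1][0] = 2 + 2 = 4, A[0][2] + B[2][0] = -5 + -3 = -8) = -8 (attained at k = 2)
  C[0][1] = min over k of (A[0][0] + B[0][1] = -4 + 6 = 2, A[0][1] + B[1][1] = 2 + 3 = 5, A[0][2] + B[2][1] = -5 + 5 = 0) = 0 (attained at k = 2)
  C[0][2] = min over k of (A[0][0] + B[0][2] = -4 + -4 = -8, A[0][1] + B[1][2] = 2 + 9 = 11, A[0][2] + B[2][2] = -5 + 9 = 4) = -8 (attained at k = 0)
  C[1][0] = min over k of (A[1][0] + B[0][0] = 2 + 10 = 12, A[1][1] + B[1][0] = -4 + 2 = -2, A[1][2] + B[2][0] = 8 + -3 = 5) = -2 (attained at k = 1)
  C[1][1] = min over k of (A[1][0] + B[0][1] = 2 + 6 = 8, A[1][1] + B[1][1] = -4 + 3 = -1, A[1][2] + B[2][1] = 8 + 5 = 13) = -1 (attained at k = 1)
  C[1][2] = min over k of (A[1][0] + B[0][2] = 2 + -4 = -2, A[1][1] + B[1][2] = -4 + 9 = 5, A[1][2] + B[2][2] = 8 + 9 = 17) = -2 (attained at k = 0)
  C[2][0] = min over k of (A[2][0] + B[0][0] = 5 + 10 = 15, A[2][1] + B[1][0] = 8 + 2 = 10, A[2][2] + B[2][0] = -3 + -3 = -6) = -6 (attained at k = 2)
  C[2][1] = min over k of (A[2][0] + B[0][1] = 5 + 6 = 11, A[2][1] + B[1][1] = 8 + 3 = 11, A[2][2] + B[2][1] = -3 + 5 = 2) = 2 (attained at k = 2)
  C[2][2] = min over k of (A[2][0] + B[0][2] = 5 + -4 = 1, A[2][1] + B[1][2] = 8 + 9 = 17, A[2][2] + B[2][2] = -3 + 9 = 6) = 1 (attained at k = 0)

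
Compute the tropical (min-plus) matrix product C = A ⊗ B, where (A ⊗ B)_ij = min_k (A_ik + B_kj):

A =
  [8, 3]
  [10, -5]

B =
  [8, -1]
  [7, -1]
A ⊗ B =
  [10, 2]
  [2, -6]

Apply the min-plus product entry-by-entry:
  C[0][0] = min over k of (A[0][0] + B[0][0] = 8 + 8 = 16, A[0][1] + B[1][0] = 3 + 7 = 10) = 10 (attained at k = 1)
  C[0][1] = min over k of (A[0][0] + B[0][1] = 8 + -1 = 7, A[0][1] + B[1][1] = 3 + -1 = 2) = 2 (attained at k = 1)
  C[1][0] = min over k of (A[1][0] + B[0][0] = 10 + 8 = 18, A[1][1] + B[1][0] = -5 + 7 = 2) = 2 (attained at k = 1)
  C[1][1] = min over k of (A[1][0] + B[0][1] = 10 + -1 = 9, A[1][1] + B[1][1] = -5 + -1 = -6) = -6 (attained at k = 1)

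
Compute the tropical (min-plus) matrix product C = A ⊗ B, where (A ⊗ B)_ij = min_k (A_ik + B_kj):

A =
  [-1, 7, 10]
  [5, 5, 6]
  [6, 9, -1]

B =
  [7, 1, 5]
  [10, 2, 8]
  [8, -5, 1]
A ⊗ B =
  [6, 0, 4]
  [12, 1, 7]
  [7, -6, 0]

Apply the min-plus product entry-by-entry:
  C[0][0] = min over k of (A[0][0] + B[0][0] = -1 + 7 = 6, A[0][1] + B[1][0] = 7 + 10 = 17, A[0][2] + B[2][0] = 10 + 8 = 18) = 6 (attained at k = 0)
  C[0][1] = min over k of (A[0][0] + B[0][1] = -1 + 1 = 0, A[0][1] + B[1][1] = 7 + 2 = 9, A[0][2] + B[2][1] = 10 + -5 = 5) = 0 (attained at k = 0)
  C[0][2] = min over k of (A[0][0] + B[0][2] = -1 + 5 = 4, A[0][1] + B[1][2] = 7 + 8 = 15, A[0][2] + B[2][2] = 10 + 1 = 11) = 4 (attained at k = 0)
  C[1][0] = min over k of (A[1][0] + B[0][0] = 5 + 7 = 12, A[1][1] + B[1][0] = 5 + 10 = 15, A[1][2] + B[2][0] = 6 + 8 = 14) = 12 (attained at k = 0)
  C[1][1] = min over k of (A[1][0] + B[0][1] = 5 + 1 = 6, A[1][1] + B[1][1] = 5 + 2 = 7, A[1][2] + B[2][1] = 6 + -5 = 1) = 1 (attained at k = 2)
  C[1][2] = min over k of (A[1][0] + B[0][2] = 5 + 5 = 10, A[1][1] + B[1][2] = 5 + 8 = 13, A[1][2] + B[2][2] = 6 + 1 = 7) = 7 (attained at k = 2)
  C[2][0] = min over k of (A[2][0] + B[0][0] = 6 + 7 = 13, A[2][1] + B[1][0] = 9 + 10 = 19, A[2][2] + B[2][0] = -1 + 8 = 7) = 7 (attained at k = 2)
  C[2][1] = min over k of (A[2][0] + B[0][1] = 6 + 1 = 7, A[2][1] + B[1][1] = 9 + 2 = 11, A[2][2] + B[2][1] = -1 + -5 = -6) = -6 (attained at k = 2)
  C[2][2] = min over k of (A[2][0] + B[0][2] = 6 + 5 = 11, A[2][1] + B[1][2] = 9 + 8 = 17, A[2][2] + B[2][2] = -1 + 1 = 0) = 0 (attained at k = 2)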